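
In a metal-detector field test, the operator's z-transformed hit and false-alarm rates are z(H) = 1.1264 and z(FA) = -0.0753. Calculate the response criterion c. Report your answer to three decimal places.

c = −½·[z(H) + z(FA)] = −½·(1.1264 + (-0.0753)) = -0.52555
c < 0: the operator has a liberal response bias.

c = -0.526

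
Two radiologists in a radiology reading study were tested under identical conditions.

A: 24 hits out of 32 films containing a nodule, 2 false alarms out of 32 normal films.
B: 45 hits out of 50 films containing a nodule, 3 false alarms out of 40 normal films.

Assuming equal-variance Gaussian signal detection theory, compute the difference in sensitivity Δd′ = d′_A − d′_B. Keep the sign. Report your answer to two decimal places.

Δd′ = -0.51

A: z(0.7500) = 0.674, z(0.0625) = -1.534, d' = 2.208
B: z(0.9000) = 1.282, z(0.0750) = -1.440, d' = 2.722
Δd' = d'_A − d'_B = 2.208 − 2.722 = -0.514
B has the higher sensitivity.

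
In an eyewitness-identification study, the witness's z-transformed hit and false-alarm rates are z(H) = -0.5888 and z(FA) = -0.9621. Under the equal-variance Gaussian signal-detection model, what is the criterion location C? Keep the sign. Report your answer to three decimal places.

C = 0.775

c = −½·[z(H) + z(FA)] = −½·(-0.5888 + (-0.9621)) = 0.77545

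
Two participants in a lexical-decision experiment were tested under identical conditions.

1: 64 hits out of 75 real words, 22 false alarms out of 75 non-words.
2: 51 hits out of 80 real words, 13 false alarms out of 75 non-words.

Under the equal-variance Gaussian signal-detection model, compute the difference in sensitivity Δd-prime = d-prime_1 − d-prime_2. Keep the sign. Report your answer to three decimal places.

Δd-prime = 0.302

1: z(0.8533) = 1.0507, z(0.2933) = -0.5438, d' = 1.5945
2: z(0.6375) = 0.3518, z(0.1733) = -0.9412, d' = 1.2930
Δd' = d'_1 − d'_2 = 1.5945 − 1.2930 = 0.3015
1 has the higher sensitivity.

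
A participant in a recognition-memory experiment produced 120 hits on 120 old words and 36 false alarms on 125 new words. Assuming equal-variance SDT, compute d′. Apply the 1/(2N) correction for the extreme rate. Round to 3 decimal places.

d′ = 3.197

The hit rate is 120/120 = 1, so apply the 1/(2N) correction: H → 1 − 1/(2·120) = 0.99583.
z(H) = z(0.99583) = 2.6380
z(FA) = z(0.28800) = -0.5592
d' = 2.6380 − (-0.5592) = 3.1972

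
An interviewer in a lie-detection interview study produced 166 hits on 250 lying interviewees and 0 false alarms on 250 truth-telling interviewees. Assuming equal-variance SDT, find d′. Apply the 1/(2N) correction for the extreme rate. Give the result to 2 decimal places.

The false-alarm rate is 0/250 = 0, so apply the 1/(2N) correction: FA → 1/(2·250) = 0.00200.
z(H) = z(0.66400) = 0.423
z(FA) = z(0.00200) = -2.878
d' = 0.423 − (-2.878) = 3.301

d′ = 3.30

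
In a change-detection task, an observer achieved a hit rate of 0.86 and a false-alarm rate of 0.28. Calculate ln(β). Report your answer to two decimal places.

ln β = -0.41

Φ⁻¹(0.86) = 1.080, Φ⁻¹(0.28) = -0.583
ln β = −½·[z(H)² − z(FA)²] = −0.5 × (1.166 − 0.340) = -0.413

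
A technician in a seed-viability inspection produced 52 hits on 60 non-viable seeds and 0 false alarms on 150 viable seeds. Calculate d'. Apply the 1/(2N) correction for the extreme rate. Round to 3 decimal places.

d' = 3.824

The false-alarm rate is 0/150 = 0, so apply the 1/(2N) correction: FA → 1/(2·150) = 0.00333.
z(H) = z(0.86667) = 1.1108
z(FA) = z(0.00333) = -2.7134
d' = 1.1108 − (-2.7134) = 3.8242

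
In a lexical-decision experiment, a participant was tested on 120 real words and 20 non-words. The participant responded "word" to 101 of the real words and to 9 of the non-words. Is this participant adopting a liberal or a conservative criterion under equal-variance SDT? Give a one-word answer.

liberal

z(H) = 1.001, z(FA) = -0.126
c = −½·(z(H) + z(FA)) = -0.4375
c < 0 → liberal criterion (biased toward responding “yes”).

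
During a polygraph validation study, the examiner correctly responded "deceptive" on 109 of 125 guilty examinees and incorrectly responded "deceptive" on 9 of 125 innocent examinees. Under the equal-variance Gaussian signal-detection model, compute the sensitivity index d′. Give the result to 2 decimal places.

H = 109/125 = 0.8720
FA = 9/125 = 0.0720
Φ⁻¹(0.8720) = 1.1359, Φ⁻¹(0.0720) = -1.4611
d' = z(H) − z(FA) = 1.1359 − (-1.4611) = 2.5970

d′ = 2.60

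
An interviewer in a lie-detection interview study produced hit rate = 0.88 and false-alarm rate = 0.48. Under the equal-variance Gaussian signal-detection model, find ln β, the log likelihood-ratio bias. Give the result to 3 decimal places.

ln β = -0.689

Φ⁻¹(H) = Φ⁻¹(0.88) = 1.1750
Φ⁻¹(FA) = Φ⁻¹(0.48) = -0.0502
ln β = −½·[z(H)² − z(FA)²] = −0.5 × (1.3806 − 0.0025) = -0.68905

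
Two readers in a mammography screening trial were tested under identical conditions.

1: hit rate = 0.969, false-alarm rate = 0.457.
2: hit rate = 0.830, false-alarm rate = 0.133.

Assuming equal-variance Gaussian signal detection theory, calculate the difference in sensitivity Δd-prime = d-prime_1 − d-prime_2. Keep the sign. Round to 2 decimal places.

1: z(0.969) = 1.866, z(0.457) = -0.108, d' = 1.974
2: z(0.830) = 0.954, z(0.133) = -1.112, d' = 2.066
Δd' = d'_1 − d'_2 = 1.974 − 2.066 = -0.092
2 has the higher sensitivity.

Δd-prime = -0.09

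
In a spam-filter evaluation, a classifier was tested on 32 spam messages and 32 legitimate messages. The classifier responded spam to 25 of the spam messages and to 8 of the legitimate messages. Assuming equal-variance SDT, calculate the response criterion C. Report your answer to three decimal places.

H = 25/32 = 0.7812
FA = 8/32 = 0.2500
z(H) = z(0.7812) = 0.7763
z(FA) = z(0.2500) = -0.6745
c = −½·[z(H) + z(FA)] = −0.5 × (0.7763 + (-0.6745)) = -0.0509
c < 0: the classifier has a liberal response bias.

C = -0.051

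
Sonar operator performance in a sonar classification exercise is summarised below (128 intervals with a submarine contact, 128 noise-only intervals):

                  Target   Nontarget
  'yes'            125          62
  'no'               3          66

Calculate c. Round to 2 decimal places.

H = 125/128 = 0.9766
FA = 62/128 = 0.4844
z(0.9766) = 1.988, z(0.4844) = -0.039
c = −½·[z(H) + z(FA)] = −0.5 × (1.988 + (-0.039)) = -0.9745
c < 0: the sonar operator has a liberal response bias.

c = -0.97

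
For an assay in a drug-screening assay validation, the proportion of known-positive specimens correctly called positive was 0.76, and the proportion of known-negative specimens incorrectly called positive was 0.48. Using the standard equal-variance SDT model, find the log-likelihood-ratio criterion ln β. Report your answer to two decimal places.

z(0.76) = 0.706, z(0.48) = -0.050
ln β = −½·[z(H)² − z(FA)²] = −0.5 × (0.498 − 0.003) = -0.2475

ln β = -0.25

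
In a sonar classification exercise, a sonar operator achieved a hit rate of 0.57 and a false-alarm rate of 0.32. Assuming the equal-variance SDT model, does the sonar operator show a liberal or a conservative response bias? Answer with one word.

z(H) = 0.176, z(FA) = -0.468
c = −½·(z(H) + z(FA)) = 0.146
c > 0 → conservative criterion (biased toward responding “no”).

conservative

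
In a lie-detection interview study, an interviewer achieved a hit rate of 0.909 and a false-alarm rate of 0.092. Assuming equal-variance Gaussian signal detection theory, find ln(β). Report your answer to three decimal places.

ln β = -0.008

Φ⁻¹(0.909) = 1.3346, Φ⁻¹(0.092) = -1.3285
ln β = −½·[z(H)² − z(FA)²] = −0.5 × (1.7812 − 1.7649) = -0.00815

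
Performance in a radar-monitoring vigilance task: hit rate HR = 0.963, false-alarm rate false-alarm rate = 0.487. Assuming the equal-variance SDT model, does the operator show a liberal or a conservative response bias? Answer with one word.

liberal

z(H) = 1.787, z(FA) = -0.033
c = −½·(z(H) + z(FA)) = -0.877
c < 0 → liberal criterion (biased toward responding “yes”).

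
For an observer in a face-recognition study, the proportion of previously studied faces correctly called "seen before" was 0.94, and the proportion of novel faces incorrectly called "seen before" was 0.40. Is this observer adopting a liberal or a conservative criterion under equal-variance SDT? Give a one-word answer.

liberal

z(H) = 1.555, z(FA) = -0.253
c = −½·(z(H) + z(FA)) = -0.651
c < 0 → liberal criterion (biased toward responding “yes”).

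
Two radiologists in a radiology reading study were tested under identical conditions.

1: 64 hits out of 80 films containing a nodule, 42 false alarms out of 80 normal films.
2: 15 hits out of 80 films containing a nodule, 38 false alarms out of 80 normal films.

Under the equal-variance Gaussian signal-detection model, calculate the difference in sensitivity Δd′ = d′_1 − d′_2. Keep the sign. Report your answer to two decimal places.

1: z(0.8000) = 0.842, z(0.5250) = 0.063, d' = 0.779
2: z(0.1875) = -0.887, z(0.4750) = -0.063, d' = -0.824
Δd' = d'_1 − d'_2 = 0.779 − (-0.824) = 1.603
1 has the higher sensitivity.

Δd′ = 1.60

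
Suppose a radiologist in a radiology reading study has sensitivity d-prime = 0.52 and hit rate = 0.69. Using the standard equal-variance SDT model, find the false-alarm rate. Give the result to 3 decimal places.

false-alarm rate = 0.490

z(hit rate) = z(0.69) = 0.4959
z(FA) = z(H) − d' = 0.4959 − 0.52 = -0.0241
false-alarm rate = Φ(-0.0241) = 0.4904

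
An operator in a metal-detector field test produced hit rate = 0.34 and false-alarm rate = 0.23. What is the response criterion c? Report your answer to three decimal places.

z(0.34) = -0.4125, z(0.23) = -0.7388
c = −½·[z(H) + z(FA)] = −0.5 × (-0.4125 + (-0.7388)) = 0.57565

c = 0.576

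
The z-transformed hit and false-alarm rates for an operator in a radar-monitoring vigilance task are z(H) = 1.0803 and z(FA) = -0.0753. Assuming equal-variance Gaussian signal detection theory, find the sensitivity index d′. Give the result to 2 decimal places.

d′ = 1.16

d' = z(H) − z(FA) = 1.0803 − (-0.0753) = 1.1556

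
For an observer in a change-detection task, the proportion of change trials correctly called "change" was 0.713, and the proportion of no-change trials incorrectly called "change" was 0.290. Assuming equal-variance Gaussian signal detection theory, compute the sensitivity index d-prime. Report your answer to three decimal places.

z(H) = 0.5622
z(FA) = -0.5534
d' = z(H) − z(FA) = 0.5622 − (-0.5534) = 1.1156

d-prime = 1.116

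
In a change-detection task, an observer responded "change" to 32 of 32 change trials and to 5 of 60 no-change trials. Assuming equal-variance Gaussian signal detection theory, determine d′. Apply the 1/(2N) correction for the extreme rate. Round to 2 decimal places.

The hit rate is 32/32 = 1, so apply the 1/(2N) correction: H → 1 − 1/(2·32) = 0.98438.
z(H) = z(0.98438) = 2.154
z(FA) = z(0.08333) = -1.383
d' = 2.154 − (-1.383) = 3.537

d′ = 3.54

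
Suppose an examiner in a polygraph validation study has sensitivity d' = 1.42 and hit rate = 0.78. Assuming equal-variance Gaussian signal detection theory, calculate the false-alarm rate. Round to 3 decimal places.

z(hit rate) = z(0.78) = 0.7722
z(FA) = z(H) − d' = 0.7722 − 1.42 = -0.6478
false-alarm rate = Φ(-0.6478) = 0.2586

false-alarm rate = 0.259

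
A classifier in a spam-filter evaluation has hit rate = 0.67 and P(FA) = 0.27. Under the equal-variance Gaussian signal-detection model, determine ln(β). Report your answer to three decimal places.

z(0.67) = 0.4399, z(0.27) = -0.6128
ln β = −½·[z(H)² − z(FA)²] = −0.5 × (0.1935 − 0.3755) = 0.0910

ln β = 0.091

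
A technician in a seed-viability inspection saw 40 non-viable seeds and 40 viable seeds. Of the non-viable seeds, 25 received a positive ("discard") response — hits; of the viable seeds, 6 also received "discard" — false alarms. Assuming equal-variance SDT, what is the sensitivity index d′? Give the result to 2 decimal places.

H = 25/40 = 0.6250
FA = 6/40 = 0.1500
z(0.6250) = 0.3186, z(0.1500) = -1.0364
d' = z(H) − z(FA) = 0.3186 − (-1.0364) = 1.3550

d′ = 1.36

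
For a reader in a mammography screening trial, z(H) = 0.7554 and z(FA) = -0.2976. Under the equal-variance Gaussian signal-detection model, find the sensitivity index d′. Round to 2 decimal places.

d′ = 1.05

d' = z(H) − z(FA) = 0.7554 − (-0.2976) = 1.0530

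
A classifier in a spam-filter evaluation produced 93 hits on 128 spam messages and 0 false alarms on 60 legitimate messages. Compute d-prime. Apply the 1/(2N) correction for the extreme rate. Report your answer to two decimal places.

d-prime = 3.00

The false-alarm rate is 0/60 = 0, so apply the 1/(2N) correction: FA → 1/(2·60) = 0.00833.
z(H) = z(0.72656) = 0.602
z(FA) = z(0.00833) = -2.394
d' = 0.602 − (-2.394) = 2.996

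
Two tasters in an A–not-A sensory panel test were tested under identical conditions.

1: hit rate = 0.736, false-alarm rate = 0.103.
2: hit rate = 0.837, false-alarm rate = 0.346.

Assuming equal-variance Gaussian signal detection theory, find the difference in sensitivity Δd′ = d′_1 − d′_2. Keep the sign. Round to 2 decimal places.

1: z(0.736) = 0.631, z(0.103) = -1.265, d' = 1.896
2: z(0.837) = 0.982, z(0.346) = -0.396, d' = 1.378
Δd' = d'_1 − d'_2 = 1.896 − 1.378 = 0.518
1 has the higher sensitivity.

Δd′ = 0.52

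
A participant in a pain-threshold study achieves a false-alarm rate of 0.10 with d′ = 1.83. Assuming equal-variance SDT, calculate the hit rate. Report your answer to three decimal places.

hit rate = 0.708

z(false-alarm rate) = z(0.10) = -1.2816
z(H) = z(FA) + d' = -1.2816 + 1.83 = 0.5484
hit rate = Φ(0.5484) = 0.7083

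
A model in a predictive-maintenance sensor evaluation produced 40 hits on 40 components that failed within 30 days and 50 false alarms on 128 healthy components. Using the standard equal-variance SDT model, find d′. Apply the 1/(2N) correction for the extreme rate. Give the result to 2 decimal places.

d′ = 2.52

The hit rate is 40/40 = 1, so apply the 1/(2N) correction: H → 1 − 1/(2·40) = 0.98750.
z(H) = z(0.98750) = 2.241
z(FA) = z(0.39062) = -0.278
d' = 2.241 − (-0.278) = 2.519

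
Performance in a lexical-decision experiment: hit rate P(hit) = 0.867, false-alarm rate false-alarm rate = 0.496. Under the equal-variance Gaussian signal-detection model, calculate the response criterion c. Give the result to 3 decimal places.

Φ⁻¹(H) = 1.1123
Φ⁻¹(FA) = -0.0100
c = −½·[z(H) + z(FA)] = −0.5 × (1.1123 + (-0.0100)) = -0.55115
c < 0: the participant has a liberal response bias.

c = -0.551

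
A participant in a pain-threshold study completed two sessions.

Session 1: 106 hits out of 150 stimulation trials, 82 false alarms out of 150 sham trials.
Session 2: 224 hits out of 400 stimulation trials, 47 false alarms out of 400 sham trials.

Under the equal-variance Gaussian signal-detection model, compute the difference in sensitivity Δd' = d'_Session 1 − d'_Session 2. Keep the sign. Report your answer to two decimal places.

Δd' = -0.91

Session 1: z(0.7067) = 0.544, z(0.5467) = 0.117, d' = 0.427
Session 2: z(0.5600) = 0.151, z(0.1175) = -1.188, d' = 1.339
Δd' = d'_Session 1 − d'_Session 2 = 0.427 − 1.339 = -0.912
Session 2 has the higher sensitivity.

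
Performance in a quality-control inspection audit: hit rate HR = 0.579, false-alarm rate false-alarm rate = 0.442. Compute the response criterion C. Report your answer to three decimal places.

C = -0.027

z(H) = z(0.579) = 0.1993
z(FA) = z(0.442) = -0.1459
c = −½·[z(H) + z(FA)] = −0.5 × (0.1993 + (-0.1459)) = -0.0267
c < 0: the inspector has a liberal response bias.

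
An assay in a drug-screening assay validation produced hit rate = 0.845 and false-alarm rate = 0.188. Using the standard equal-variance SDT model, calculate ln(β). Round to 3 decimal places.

ln β = -0.123

Φ⁻¹(H) = Φ⁻¹(0.845) = 1.0152
Φ⁻¹(FA) = Φ⁻¹(0.188) = -0.8853
ln β = −½·[z(H)² − z(FA)²] = −0.5 × (1.0306 − 0.7838) = -0.1234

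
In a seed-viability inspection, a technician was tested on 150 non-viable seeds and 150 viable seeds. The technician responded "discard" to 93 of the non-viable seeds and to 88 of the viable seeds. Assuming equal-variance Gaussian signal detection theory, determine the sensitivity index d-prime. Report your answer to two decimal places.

d-prime = 0.09

H = 93/150 = 0.6200
FA = 88/150 = 0.5867
z(H) = z(0.6200) = 0.3055
z(FA) = z(0.5867) = 0.2191
d' = z(H) − z(FA) = 0.3055 − 0.2191 = 0.0864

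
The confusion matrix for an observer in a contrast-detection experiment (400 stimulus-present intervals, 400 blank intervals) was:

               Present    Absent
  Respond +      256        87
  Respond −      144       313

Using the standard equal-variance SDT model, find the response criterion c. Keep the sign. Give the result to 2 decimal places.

H = 256/400 = 0.6400
FA = 87/400 = 0.2175
z(H) = 0.3585
z(FA) = -0.7807
c = −½·[z(H) + z(FA)] = −0.5 × (0.3585 + (-0.7807)) = 0.2111

c = 0.21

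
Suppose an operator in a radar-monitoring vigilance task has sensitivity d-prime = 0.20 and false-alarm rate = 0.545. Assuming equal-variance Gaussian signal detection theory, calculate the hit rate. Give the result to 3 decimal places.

z(false-alarm rate) = z(0.545) = 0.1130
z(H) = z(FA) + d' = 0.1130 + 0.20 = 0.3130
hit rate = Φ(0.3130) = 0.6229

hit rate = 0.623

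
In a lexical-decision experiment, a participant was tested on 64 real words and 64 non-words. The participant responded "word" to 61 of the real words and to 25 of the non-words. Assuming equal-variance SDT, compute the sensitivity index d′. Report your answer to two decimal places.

d′ = 1.95

H = 61/64 = 0.9531
FA = 25/64 = 0.3906
Φ⁻¹(H) = Φ⁻¹(0.9531) = 1.6757
Φ⁻¹(FA) = Φ⁻¹(0.3906) = -0.2778
d' = z(H) − z(FA) = 1.6757 − (-0.2778) = 1.9535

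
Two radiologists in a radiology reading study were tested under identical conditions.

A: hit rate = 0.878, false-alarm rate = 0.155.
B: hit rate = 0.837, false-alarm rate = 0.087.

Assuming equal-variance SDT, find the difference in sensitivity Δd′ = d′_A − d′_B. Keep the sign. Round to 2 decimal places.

A: z(0.878) = 1.165, z(0.155) = -1.015, d' = 2.180
B: z(0.837) = 0.982, z(0.087) = -1.359, d' = 2.341
Δd' = d'_A − d'_B = 2.180 − 2.341 = -0.161
B has the higher sensitivity.

Δd′ = -0.16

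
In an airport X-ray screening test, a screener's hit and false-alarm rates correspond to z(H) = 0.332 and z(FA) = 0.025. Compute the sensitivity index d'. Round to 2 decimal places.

d' = 0.31

d' = z(H) − z(FA) = 0.332 − 0.025 = 0.307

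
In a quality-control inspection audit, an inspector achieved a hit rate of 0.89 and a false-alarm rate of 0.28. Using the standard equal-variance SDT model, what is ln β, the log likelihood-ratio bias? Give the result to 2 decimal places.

ln β = -0.58

z(H) = z(0.89) = 1.227
z(FA) = z(0.28) = -0.583
ln β = −½·[z(H)² − z(FA)²] = −0.5 × (1.506 − 0.340) = -0.583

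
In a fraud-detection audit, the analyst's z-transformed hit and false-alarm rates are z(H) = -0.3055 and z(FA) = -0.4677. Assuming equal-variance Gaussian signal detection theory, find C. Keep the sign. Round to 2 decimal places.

C = 0.39

c = −½·[z(H) + z(FA)] = −½·(-0.3055 + (-0.4677)) = 0.3866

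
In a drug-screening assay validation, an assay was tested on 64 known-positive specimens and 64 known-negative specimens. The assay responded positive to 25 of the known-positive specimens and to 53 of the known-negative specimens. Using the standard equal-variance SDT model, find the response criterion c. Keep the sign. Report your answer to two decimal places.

c = -0.33

H = 25/64 = 0.3906
FA = 53/64 = 0.8281
Φ⁻¹(H) = Φ⁻¹(0.3906) = -0.278
Φ⁻¹(FA) = Φ⁻¹(0.8281) = 0.947
c = −½·[z(H) + z(FA)] = −0.5 × (-0.278 + 0.947) = -0.3345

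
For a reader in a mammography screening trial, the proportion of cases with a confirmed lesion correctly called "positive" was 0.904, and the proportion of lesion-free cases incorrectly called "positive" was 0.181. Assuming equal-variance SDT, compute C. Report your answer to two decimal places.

Φ⁻¹(0.904) = 1.305, Φ⁻¹(0.181) = -0.912
c = −½·[z(H) + z(FA)] = −0.5 × (1.305 + (-0.912)) = -0.1965

C = -0.20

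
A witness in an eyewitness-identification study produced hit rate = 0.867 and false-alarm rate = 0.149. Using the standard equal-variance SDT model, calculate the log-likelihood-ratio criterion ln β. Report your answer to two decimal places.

ln β = -0.08

z(0.867) = 1.112, z(0.149) = -1.041
ln β = −½·[z(H)² − z(FA)²] = −0.5 × (1.237 − 1.084) = -0.0765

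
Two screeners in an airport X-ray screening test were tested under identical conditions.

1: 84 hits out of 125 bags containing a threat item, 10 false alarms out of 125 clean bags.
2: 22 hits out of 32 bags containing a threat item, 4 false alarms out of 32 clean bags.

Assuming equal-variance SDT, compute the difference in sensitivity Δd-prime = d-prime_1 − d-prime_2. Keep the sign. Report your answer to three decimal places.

Δd-prime = 0.211

1: z(0.6720) = 0.4454, z(0.0800) = -1.4051, d' = 1.8505
2: z(0.6875) = 0.4888, z(0.1250) = -1.1503, d' = 1.6391
Δd' = d'_1 − d'_2 = 1.8505 − 1.6391 = 0.2114
1 has the higher sensitivity.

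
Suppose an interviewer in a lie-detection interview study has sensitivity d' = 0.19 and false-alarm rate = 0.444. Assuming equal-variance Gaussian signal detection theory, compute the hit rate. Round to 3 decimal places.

z(false-alarm rate) = z(0.444) = -0.1408
z(H) = z(FA) + d' = -0.1408 + 0.19 = 0.0492
hit rate = Φ(0.0492) = 0.5196

hit rate = 0.520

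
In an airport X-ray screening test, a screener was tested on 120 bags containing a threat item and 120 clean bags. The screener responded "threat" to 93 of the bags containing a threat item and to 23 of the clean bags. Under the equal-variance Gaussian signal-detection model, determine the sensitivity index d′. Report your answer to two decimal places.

d′ = 1.63

H = 93/120 = 0.7750
FA = 23/120 = 0.1917
z(H) = z(0.7750) = 0.7554
z(FA) = z(0.1917) = -0.8716
d' = z(H) − z(FA) = 0.7554 − (-0.8716) = 1.6270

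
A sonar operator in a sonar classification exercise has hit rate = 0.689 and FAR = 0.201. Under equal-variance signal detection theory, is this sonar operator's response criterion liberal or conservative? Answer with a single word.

z(H) = 0.493, z(FA) = -0.838
c = −½·(z(H) + z(FA)) = 0.1725
c > 0 → conservative criterion (biased toward responding “no”).

conservative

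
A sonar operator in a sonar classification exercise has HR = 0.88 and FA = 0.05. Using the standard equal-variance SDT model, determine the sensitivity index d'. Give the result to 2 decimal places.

d' = 2.82

z(0.88) = 1.175, z(0.05) = -1.645
d' = z(H) − z(FA) = 1.175 − (-1.645) = 2.820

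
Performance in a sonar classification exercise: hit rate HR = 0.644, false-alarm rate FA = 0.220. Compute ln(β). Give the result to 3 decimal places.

Φ⁻¹(H) = 0.3692
Φ⁻¹(FA) = -0.7722
ln β = −½·[z(H)² − z(FA)²] = −0.5 × (0.1363 − 0.5963) = 0.2300

ln β = 0.230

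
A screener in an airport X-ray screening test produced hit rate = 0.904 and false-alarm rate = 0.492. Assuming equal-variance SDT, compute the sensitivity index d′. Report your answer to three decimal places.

z(H) = 1.3047
z(FA) = -0.0201
d' = z(H) − z(FA) = 1.3047 − (-0.0201) = 1.3248

d′ = 1.325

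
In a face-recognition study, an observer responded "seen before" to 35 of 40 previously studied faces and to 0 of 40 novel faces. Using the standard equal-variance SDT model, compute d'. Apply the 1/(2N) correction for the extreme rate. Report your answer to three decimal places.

d' = 3.392

The false-alarm rate is 0/40 = 0, so apply the 1/(2N) correction: FA → 1/(2·40) = 0.01250.
z(H) = z(0.87500) = 1.1503
z(FA) = z(0.01250) = -2.2414
d' = 1.1503 − (-2.2414) = 3.3917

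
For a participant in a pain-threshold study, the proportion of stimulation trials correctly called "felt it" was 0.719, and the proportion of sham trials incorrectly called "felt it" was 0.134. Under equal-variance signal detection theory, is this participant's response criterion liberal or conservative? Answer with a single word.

conservative

z(H) = 0.580, z(FA) = -1.108
c = −½·(z(H) + z(FA)) = 0.264
c > 0 → conservative criterion (biased toward responding “no”).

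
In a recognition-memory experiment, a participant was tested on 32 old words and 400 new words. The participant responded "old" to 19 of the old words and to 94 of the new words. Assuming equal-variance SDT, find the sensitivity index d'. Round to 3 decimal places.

d' = 0.960

H = 19/32 = 0.5938
FA = 94/400 = 0.2350
z(0.5938) = 0.2373, z(0.2350) = -0.7225
d' = z(H) − z(FA) = 0.2373 − (-0.7225) = 0.9598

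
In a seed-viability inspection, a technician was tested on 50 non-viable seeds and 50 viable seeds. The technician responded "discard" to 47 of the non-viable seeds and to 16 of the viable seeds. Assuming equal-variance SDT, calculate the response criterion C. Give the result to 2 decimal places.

H = 47/50 = 0.9400
FA = 16/50 = 0.3200
z(H) = z(0.9400) = 1.555
z(FA) = z(0.3200) = -0.468
c = −½·[z(H) + z(FA)] = −0.5 × (1.555 + (-0.468)) = -0.5435

C = -0.54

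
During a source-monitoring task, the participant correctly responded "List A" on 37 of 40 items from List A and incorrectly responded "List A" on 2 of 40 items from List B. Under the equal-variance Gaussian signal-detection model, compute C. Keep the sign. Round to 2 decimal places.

C = 0.10

H = 37/40 = 0.9250
FA = 2/40 = 0.0500
z(0.9250) = 1.4395, z(0.0500) = -1.6449
c = −½·[z(H) + z(FA)] = −0.5 × (1.4395 + (-1.6449)) = 0.1027
c > 0: the participant has a conservative response bias.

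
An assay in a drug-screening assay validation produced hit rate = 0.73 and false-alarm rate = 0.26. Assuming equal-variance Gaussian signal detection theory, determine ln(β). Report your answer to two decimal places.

z(0.73) = 0.613, z(0.26) = -0.643
ln β = −½·[z(H)² − z(FA)²] = −0.5 × (0.376 − 0.413) = 0.0185

ln β = 0.02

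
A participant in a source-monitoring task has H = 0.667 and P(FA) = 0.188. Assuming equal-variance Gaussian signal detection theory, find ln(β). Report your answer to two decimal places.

z(H) = z(0.667) = 0.432
z(FA) = z(0.188) = -0.885
ln β = −½·[z(H)² − z(FA)²] = −0.5 × (0.187 − 0.783) = 0.298

ln β = 0.30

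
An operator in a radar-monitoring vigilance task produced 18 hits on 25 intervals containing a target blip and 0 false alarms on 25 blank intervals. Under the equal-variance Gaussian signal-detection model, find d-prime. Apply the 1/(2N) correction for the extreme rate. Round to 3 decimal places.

d-prime = 2.637

The false-alarm rate is 0/25 = 0, so apply the 1/(2N) correction: FA → 1/(2·25) = 0.02000.
z(H) = z(0.72000) = 0.5828
z(FA) = z(0.02000) = -2.0537
d' = 0.5828 − (-2.0537) = 2.6365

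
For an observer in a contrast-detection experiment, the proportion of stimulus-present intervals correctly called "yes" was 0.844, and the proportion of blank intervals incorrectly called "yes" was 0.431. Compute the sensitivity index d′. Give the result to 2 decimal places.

z(0.844) = 1.0110, z(0.431) = -0.1738
d' = z(H) − z(FA) = 1.0110 − (-0.1738) = 1.1848

d′ = 1.18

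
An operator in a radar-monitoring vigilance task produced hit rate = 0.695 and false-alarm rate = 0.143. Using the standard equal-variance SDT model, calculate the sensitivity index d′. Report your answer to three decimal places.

Φ⁻¹(H) = Φ⁻¹(0.695) = 0.5101
Φ⁻¹(FA) = Φ⁻¹(0.143) = -1.0669
d' = z(H) − z(FA) = 0.5101 − (-1.0669) = 1.5770

d′ = 1.577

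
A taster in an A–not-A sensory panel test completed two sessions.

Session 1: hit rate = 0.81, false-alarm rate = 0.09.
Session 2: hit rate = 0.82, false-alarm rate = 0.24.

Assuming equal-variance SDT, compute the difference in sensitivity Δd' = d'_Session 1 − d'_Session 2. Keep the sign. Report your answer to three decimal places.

Δd' = 0.597

Session 1: z(0.81) = 0.8779, z(0.09) = -1.3408, d' = 2.2187
Session 2: z(0.82) = 0.9154, z(0.24) = -0.7063, d' = 1.6217
Δd' = d'_Session 1 − d'_Session 2 = 2.2187 − 1.6217 = 0.5970
Session 1 has the higher sensitivity.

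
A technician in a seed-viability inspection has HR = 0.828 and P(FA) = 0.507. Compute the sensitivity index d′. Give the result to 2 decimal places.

z(H) = z(0.828) = 0.946
z(FA) = z(0.507) = 0.018
d' = z(H) − z(FA) = 0.946 − 0.018 = 0.928

d′ = 0.93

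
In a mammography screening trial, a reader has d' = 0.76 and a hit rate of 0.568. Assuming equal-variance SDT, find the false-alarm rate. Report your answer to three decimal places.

false-alarm rate = 0.278

z(hit rate) = z(0.568) = 0.1713
z(FA) = z(H) − d' = 0.1713 − 0.76 = -0.5887
false-alarm rate = Φ(-0.5887) = 0.2780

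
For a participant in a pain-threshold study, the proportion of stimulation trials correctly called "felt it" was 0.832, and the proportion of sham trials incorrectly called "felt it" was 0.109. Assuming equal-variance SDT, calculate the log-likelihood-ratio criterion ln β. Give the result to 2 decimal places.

z(0.832) = 0.962, z(0.109) = -1.232
ln β = −½·[z(H)² − z(FA)²] = −0.5 × (0.925 − 1.518) = 0.2965

ln β = 0.30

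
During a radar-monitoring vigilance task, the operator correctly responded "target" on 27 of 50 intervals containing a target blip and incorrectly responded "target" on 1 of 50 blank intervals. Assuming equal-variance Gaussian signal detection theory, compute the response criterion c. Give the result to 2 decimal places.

c = 0.98

H = 27/50 = 0.5400
FA = 1/50 = 0.0200
z(H) = z(0.5400) = 0.1004
z(FA) = z(0.0200) = -2.0537
c = −½·[z(H) + z(FA)] = −0.5 × (0.1004 + (-2.0537)) = 0.97665
c > 0: the operator has a conservative response bias.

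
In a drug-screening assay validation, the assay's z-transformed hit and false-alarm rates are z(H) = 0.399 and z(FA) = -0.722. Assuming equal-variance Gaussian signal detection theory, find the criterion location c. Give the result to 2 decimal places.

c = −½·[z(H) + z(FA)] = −½·(0.399 + (-0.722)) = 0.1615

c = 0.16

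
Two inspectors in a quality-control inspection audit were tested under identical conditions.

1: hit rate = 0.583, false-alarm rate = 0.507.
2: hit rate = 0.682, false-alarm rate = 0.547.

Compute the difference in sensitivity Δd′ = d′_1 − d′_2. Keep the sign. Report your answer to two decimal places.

Δd′ = -0.16

1: z(0.583) = 0.210, z(0.507) = 0.018, d' = 0.192
2: z(0.682) = 0.473, z(0.547) = 0.118, d' = 0.355
Δd' = d'_1 − d'_2 = 0.192 − 0.355 = -0.163
2 has the higher sensitivity.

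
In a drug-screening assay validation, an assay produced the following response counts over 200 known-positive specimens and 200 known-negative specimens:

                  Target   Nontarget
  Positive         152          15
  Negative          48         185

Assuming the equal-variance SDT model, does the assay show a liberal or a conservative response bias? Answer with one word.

conservative

z(H) = 0.706, z(FA) = -1.440
c = −½·(z(H) + z(FA)) = 0.367
c > 0 → conservative criterion (biased toward responding “no”).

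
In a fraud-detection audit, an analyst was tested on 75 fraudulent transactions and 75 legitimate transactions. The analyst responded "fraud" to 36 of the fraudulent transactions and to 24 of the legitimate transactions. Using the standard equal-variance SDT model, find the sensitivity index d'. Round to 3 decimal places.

H = 36/75 = 0.4800
FA = 24/75 = 0.3200
Φ⁻¹(H) = Φ⁻¹(0.4800) = -0.0502
Φ⁻¹(FA) = Φ⁻¹(0.3200) = -0.4677
d' = z(H) − z(FA) = -0.0502 − (-0.4677) = 0.4175

d' = 0.418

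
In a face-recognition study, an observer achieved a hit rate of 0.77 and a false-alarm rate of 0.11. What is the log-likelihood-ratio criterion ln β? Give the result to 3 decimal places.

z(0.77) = 0.7388, z(0.11) = -1.2265
ln β = −½·[z(H)² − z(FA)²] = −0.5 × (0.5458 − 1.5043) = 0.47925

ln β = 0.479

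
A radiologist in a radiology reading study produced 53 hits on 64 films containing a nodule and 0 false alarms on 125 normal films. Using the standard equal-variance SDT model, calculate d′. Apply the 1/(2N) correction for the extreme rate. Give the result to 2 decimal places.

d′ = 3.60

The false-alarm rate is 0/125 = 0, so apply the 1/(2N) correction: FA → 1/(2·125) = 0.00400.
z(H) = z(0.82812) = 0.947
z(FA) = z(0.00400) = -2.652
d' = 0.947 − (-2.652) = 3.599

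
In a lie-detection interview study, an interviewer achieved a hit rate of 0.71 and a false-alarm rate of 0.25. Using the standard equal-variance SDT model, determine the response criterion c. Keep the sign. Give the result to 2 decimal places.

Φ⁻¹(H) = Φ⁻¹(0.71) = 0.5534
Φ⁻¹(FA) = Φ⁻¹(0.25) = -0.6745
c = −½·[z(H) + z(FA)] = −0.5 × (0.5534 + (-0.6745)) = 0.06055
c > 0: the interviewer has a conservative response bias.

c = 0.06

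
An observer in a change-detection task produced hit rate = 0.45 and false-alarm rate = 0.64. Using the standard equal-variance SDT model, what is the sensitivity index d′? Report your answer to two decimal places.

z(0.45) = -0.126, z(0.64) = 0.358
d' = z(H) − z(FA) = -0.126 − 0.358 = -0.484

d′ = -0.48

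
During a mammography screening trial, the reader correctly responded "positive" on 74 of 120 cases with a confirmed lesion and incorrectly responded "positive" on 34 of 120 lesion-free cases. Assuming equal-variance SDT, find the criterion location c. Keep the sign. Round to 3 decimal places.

c = 0.138

H = 74/120 = 0.6167
FA = 34/120 = 0.2833
z(H) = z(0.6167) = 0.2968
z(FA) = z(0.2833) = -0.5731
c = −½·[z(H) + z(FA)] = −0.5 × (0.2968 + (-0.5731)) = 0.13815
c > 0: the reader has a conservative response bias.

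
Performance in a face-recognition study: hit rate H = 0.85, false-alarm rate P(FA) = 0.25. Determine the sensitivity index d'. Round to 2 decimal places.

d' = 1.71

z(H) = z(0.85) = 1.0364
z(FA) = z(0.25) = -0.6745
d' = z(H) − z(FA) = 1.0364 − (-0.6745) = 1.7109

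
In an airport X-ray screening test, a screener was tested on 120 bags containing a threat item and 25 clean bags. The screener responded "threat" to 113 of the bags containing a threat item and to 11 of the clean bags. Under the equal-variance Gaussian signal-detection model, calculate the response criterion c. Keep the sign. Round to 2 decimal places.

c = -0.71

H = 113/120 = 0.9417
FA = 11/25 = 0.4400
z(H) = z(0.9417) = 1.569
z(FA) = z(0.4400) = -0.151
c = −½·[z(H) + z(FA)] = −0.5 × (1.569 + (-0.151)) = -0.709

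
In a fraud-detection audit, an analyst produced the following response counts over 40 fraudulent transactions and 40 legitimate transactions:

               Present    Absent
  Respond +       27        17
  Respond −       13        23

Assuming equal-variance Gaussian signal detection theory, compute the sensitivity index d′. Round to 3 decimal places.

H = 27/40 = 0.6750
FA = 17/40 = 0.4250
z(H) = 0.4538
z(FA) = -0.1891
d' = z(H) − z(FA) = 0.4538 − (-0.1891) = 0.6429

d′ = 0.643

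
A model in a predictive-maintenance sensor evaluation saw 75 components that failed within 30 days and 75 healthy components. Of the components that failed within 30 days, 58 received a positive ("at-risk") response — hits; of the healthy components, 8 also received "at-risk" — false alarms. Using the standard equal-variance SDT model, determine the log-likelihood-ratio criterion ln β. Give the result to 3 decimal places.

ln β = 0.493

H = 58/75 = 0.7733
FA = 8/75 = 0.1067
Φ⁻¹(H) = 0.7498
Φ⁻¹(FA) = -1.2443
ln β = −½·[z(H)² − z(FA)²] = −0.5 × (0.5622 − 1.5483) = 0.49305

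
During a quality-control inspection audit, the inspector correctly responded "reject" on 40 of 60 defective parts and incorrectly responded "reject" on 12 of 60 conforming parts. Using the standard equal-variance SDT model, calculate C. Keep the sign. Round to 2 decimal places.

H = 40/60 = 0.6667
FA = 12/60 = 0.2000
z(0.6667) = 0.4308, z(0.2000) = -0.8416
c = −½·[z(H) + z(FA)] = −0.5 × (0.4308 + (-0.8416)) = 0.2054

C = 0.21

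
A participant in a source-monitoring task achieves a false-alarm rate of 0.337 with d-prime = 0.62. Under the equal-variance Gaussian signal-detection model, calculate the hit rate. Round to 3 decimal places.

z(false-alarm rate) = z(0.337) = -0.4207
z(H) = z(FA) + d' = -0.4207 + 0.62 = 0.1993
hit rate = Φ(0.1993) = 0.5790

hit rate = 0.579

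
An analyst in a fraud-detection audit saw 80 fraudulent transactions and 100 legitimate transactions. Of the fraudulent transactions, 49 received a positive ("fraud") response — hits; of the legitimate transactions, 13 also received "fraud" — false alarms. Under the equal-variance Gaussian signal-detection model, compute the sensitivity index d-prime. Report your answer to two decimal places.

d-prime = 1.41

H = 49/80 = 0.6125
FA = 13/100 = 0.1300
z(H) = 0.2858
z(FA) = -1.1264
d' = z(H) − z(FA) = 0.2858 − (-1.1264) = 1.4122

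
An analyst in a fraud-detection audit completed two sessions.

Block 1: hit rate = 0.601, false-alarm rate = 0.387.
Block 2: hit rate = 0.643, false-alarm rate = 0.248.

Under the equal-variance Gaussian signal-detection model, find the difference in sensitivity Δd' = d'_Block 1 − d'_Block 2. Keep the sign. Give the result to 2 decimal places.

Block 1: z(0.601) = 0.256, z(0.387) = -0.287, d' = 0.543
Block 2: z(0.643) = 0.366, z(0.248) = -0.681, d' = 1.047
Δd' = d'_Block 1 − d'_Block 2 = 0.543 − 1.047 = -0.504
Block 2 has the higher sensitivity.

Δd' = -0.50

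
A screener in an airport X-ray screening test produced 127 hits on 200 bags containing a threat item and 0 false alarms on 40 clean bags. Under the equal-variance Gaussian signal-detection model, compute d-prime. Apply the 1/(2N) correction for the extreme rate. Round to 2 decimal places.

The false-alarm rate is 0/40 = 0, so apply the 1/(2N) correction: FA → 1/(2·40) = 0.01250.
z(H) = z(0.63500) = 0.345
z(FA) = z(0.01250) = -2.241
d' = 0.345 − (-2.241) = 2.586

d-prime = 2.59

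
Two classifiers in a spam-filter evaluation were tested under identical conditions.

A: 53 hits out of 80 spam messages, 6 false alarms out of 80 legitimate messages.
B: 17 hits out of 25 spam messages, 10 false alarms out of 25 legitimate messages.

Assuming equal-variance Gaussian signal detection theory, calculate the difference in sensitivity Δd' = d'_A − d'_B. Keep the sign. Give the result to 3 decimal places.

A: z(0.6625) = 0.4193, z(0.0750) = -1.4395, d' = 1.8588
B: z(0.6800) = 0.4677, z(0.4000) = -0.2533, d' = 0.7210
Δd' = d'_A − d'_B = 1.8588 − 0.7210 = 1.1378
A has the higher sensitivity.

Δd' = 1.138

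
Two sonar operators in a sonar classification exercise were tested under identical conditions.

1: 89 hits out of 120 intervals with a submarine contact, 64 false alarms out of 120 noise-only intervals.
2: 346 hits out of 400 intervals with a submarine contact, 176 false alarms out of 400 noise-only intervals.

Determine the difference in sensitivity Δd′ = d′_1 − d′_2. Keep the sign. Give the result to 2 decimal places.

Δd′ = -0.69

1: z(0.7417) = 0.649, z(0.5333) = 0.084, d' = 0.565
2: z(0.8650) = 1.103, z(0.4400) = -0.151, d' = 1.254
Δd' = d'_1 − d'_2 = 0.565 − 1.254 = -0.689
2 has the higher sensitivity.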